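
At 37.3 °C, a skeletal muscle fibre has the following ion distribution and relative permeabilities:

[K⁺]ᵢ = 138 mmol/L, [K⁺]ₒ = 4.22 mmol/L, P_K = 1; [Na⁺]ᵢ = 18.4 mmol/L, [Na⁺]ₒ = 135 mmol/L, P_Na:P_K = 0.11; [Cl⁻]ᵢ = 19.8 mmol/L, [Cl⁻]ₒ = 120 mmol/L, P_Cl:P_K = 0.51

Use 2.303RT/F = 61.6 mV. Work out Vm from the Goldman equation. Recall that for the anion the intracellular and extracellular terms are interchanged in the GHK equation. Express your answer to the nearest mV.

Vm = 61.6 · log₁₀[(Σ P·[cation]ₒ + Σ P·[anion]ᵢ) / (Σ P·[cation]ᵢ + Σ P·[anion]ₒ)]
Numerator = 1×4.22 + 0.11×135 + 0.51×19.8 = 29.17
Denominator = 1×138 + 0.11×18.4 + 0.51×120 = 201.2
Vm = 61.6 · log₁₀(0.14495) = 61.6 × (-0.8388) = -51.67 mV

-52 mV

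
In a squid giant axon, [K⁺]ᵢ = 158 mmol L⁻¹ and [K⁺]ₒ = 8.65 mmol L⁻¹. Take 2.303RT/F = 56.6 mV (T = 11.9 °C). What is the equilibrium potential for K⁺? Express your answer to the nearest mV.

E = (56.6/z) · log₁₀([K⁺]_out/[K⁺]_in) with z = +1.
= (56.6/1) · log₁₀(8.65/158) = 56.60 · log₁₀(0.05475)
= 56.60 · (-1.2616) = -71.41 mV

-71 mV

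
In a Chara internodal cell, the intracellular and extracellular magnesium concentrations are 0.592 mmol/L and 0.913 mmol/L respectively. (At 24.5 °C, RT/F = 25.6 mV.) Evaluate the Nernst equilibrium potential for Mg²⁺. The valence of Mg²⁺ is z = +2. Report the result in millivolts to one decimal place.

5.5 mV

E = (25.6/z) · ln([Mg²⁺]_out/[Mg²⁺]_in) with z = +2.
= (25.6/2) · ln(0.913/0.592) = 12.80 · ln(1.542)
= 12.80 · (0.4332) = 5.55 mV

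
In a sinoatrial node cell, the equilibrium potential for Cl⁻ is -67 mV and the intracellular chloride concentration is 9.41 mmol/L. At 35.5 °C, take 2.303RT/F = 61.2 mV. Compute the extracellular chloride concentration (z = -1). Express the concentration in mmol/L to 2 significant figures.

Nernst: E = (61.2/-1) · log₁₀([out]/[in]), so log₁₀([out]/[in]) = -67.0 × -1 / 61.2 = 1.0948.
[out]/[in] = 10^(1.0948) = 12.44.
[out] = 12.44 × 9.41 = 117 mmol/L.

120 mmol/L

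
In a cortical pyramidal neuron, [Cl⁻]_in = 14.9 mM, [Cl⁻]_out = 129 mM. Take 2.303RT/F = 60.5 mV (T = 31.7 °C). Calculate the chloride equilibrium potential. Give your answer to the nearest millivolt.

E = (60.5/z) · log₁₀([Cl⁻]_out/[Cl⁻]_in) with z = -1.
For an anion, dividing by z = -1 reverses the sign.
= (60.5/-1) · log₁₀(129/14.9) = -60.50 · log₁₀(8.658)
= -60.50 · (0.9374) = -56.71 mV

-57 mV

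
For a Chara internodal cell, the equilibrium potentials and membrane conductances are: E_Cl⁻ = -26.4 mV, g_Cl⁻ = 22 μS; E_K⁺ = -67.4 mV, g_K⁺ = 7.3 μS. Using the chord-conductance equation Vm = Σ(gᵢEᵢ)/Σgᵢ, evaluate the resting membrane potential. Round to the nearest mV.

Σ gᵢEᵢ = 22·(-26.4) + 7.3·(-67.4) = -1072.82
Σ gᵢ = 22 + 7.3 = 29.3
Vm = -1072.82 / 29.3 = -36.62 mV

-37 mV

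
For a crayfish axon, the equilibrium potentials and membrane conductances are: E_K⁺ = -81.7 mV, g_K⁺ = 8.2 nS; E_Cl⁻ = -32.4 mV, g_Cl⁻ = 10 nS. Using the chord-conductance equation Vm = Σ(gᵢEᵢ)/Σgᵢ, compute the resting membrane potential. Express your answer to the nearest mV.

Σ gᵢEᵢ = 8.2·(-81.7) + 10·(-32.4) = -993.94
Σ gᵢ = 8.2 + 10 = 18.2
Vm = -993.94 / 18.2 = -54.61 mV

-55 mV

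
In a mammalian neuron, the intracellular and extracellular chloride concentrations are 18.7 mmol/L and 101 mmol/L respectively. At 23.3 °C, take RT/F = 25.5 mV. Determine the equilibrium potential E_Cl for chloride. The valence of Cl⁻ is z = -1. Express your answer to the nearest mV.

-43 mV

E = (25.5/z) · ln([Cl⁻]_out/[Cl⁻]_in) with z = -1.
For an anion, dividing by z = -1 reverses the sign.
= (25.5/-1) · ln(101/18.7) = -25.50 · ln(5.401)
= -25.50 · (1.6866) = -43.01 mV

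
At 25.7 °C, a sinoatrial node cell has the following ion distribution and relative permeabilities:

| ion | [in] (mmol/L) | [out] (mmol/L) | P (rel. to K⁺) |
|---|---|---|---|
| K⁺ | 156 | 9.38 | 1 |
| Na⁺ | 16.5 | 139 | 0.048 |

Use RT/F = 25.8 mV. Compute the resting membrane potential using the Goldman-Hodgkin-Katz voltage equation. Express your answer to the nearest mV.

-59 mV

Vm = 25.8 · ln[(Σ P·[cation]ₒ + Σ P·[anion]ᵢ) / (Σ P·[cation]ᵢ + Σ P·[anion]ₒ)]
Numerator = 1×9.38 + 0.048×139 = 16.05
Denominator = 1×156 + 0.048×16.5 = 156.8
Vm = 25.8 · ln(0.10238) = 25.8 × (-2.2791) = -58.80 mV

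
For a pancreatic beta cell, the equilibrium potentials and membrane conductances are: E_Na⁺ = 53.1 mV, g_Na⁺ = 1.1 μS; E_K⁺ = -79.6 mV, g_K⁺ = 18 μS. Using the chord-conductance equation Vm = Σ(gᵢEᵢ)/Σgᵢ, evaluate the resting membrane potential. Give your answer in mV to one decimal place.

Σ gᵢEᵢ = 1.1·(53.1) + 18·(-79.6) = -1374.39
Σ gᵢ = 1.1 + 18 = 19.1
Vm = -1374.39 / 19.1 = -71.96 mV

-72.0 mV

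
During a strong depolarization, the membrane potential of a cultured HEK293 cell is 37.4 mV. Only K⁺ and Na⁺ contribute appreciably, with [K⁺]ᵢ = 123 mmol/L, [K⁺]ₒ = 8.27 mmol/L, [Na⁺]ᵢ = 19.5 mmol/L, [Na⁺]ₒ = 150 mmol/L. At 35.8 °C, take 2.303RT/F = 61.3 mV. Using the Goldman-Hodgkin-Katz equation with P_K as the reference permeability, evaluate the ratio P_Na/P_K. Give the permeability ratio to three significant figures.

Let α = P_Na/P_K. GHK: Vm = 61.3·log₁₀[(Kₒ + α·Naₒ)/(Kᵢ + α·Naᵢ)].
10^(Vm/61.3) = 10^(37.4/61.3) = 4.0749
So 4.0749·(Kᵢ + α·Naᵢ) = Kₒ + α·Naₒ → α = (4.0749·123.0 − 8.27) / (150.0 − 4.0749·19.5)
α = (501.2 − 8.27) / (150.0 − 79.46) = 492.9/70.54 = 6.988

6.99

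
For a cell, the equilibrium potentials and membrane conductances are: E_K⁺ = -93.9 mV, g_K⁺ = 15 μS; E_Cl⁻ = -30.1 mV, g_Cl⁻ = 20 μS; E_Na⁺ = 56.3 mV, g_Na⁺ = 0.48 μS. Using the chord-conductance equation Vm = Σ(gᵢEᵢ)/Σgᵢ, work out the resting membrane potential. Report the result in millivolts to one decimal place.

Σ gᵢEᵢ = 15·(-93.9) + 20·(-30.1) + 0.48·(56.3) = -1983.48
Σ gᵢ = 15 + 20 + 0.48 = 35.48
Vm = -1983.48 / 35.48 = -55.90 mV

-55.9 mV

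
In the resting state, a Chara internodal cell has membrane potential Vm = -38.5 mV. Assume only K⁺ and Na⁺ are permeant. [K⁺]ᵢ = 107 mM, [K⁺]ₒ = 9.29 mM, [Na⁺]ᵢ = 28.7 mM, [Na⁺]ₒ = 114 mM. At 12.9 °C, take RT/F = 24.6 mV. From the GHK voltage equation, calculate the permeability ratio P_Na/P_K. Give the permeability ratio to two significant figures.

Let α = P_Na/P_K. GHK: Vm = 24.6·ln[(Kₒ + α·Naₒ)/(Kᵢ + α·Naᵢ)].
e^(Vm/24.6) = e^(-38.5/24.6) = 0.20908
So 0.20908·(Kᵢ + α·Naᵢ) = Kₒ + α·Naₒ → α = (0.20908·107.0 − 9.29) / (114.0 − 0.20908·28.7)
α = (22.37 − 9.29) / (114.0 − 6.001) = 13.08/108 = 0.1211

0.12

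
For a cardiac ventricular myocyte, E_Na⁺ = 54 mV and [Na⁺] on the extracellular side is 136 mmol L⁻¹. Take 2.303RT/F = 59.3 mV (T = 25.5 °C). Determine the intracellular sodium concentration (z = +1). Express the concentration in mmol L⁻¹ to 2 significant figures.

Nernst: E = (59.3/1) · log₁₀([out]/[in]), so log₁₀([out]/[in]) = 54.0 × 1 / 59.3 = 0.9106.
[out]/[in] = 10^(0.9106) = 8.14.
[in] = 136 / 8.14 = 16.71 mmol L⁻¹.

17 mmol L⁻¹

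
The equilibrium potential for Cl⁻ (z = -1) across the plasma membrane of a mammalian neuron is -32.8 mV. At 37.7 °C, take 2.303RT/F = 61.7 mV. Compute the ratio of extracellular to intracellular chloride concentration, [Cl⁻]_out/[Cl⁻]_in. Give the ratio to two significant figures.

3.4

log₁₀([out]/[in]) = E·z/(61.7) = -32.8 × -1 / 61.7 = 0.5316
[out]/[in] = 10^(0.5316) = 3.401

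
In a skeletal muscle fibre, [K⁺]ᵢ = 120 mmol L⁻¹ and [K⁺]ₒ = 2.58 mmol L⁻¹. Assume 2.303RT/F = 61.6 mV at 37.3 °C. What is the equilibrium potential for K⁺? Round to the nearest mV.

-103 mV

E = (61.6/z) · log₁₀([K⁺]_out/[K⁺]_in) with z = +1.
= (61.6/1) · log₁₀(2.58/120) = 61.60 · log₁₀(0.0215)
= 61.60 · (-1.6676) = -102.72 mV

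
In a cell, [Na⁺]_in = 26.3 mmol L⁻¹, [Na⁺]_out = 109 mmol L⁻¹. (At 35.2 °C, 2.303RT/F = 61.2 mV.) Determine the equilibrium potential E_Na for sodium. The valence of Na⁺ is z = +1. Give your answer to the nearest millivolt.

E = (61.2/z) · log₁₀([Na⁺]_out/[Na⁺]_in) with z = +1.
= (61.2/1) · log₁₀(109/26.3) = 61.20 · log₁₀(4.144)
= 61.20 · (0.6175) = 37.79 mV

38 mV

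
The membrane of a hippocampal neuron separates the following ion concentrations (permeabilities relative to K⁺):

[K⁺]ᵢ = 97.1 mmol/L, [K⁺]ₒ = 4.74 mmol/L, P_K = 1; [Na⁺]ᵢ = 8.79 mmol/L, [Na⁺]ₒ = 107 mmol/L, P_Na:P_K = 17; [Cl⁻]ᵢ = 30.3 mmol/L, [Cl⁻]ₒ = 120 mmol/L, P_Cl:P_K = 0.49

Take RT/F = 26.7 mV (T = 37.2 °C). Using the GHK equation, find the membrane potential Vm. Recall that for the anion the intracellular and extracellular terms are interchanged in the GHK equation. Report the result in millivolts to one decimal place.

Vm = 26.7 · ln[(Σ P·[cation]ₒ + Σ P·[anion]ᵢ) / (Σ P·[cation]ᵢ + Σ P·[anion]ₒ)]
Numerator = 1×4.74 + 17×107 + 0.49×30.3 = 1839
Denominator = 1×97.1 + 17×8.79 + 0.49×120 = 305.3
Vm = 26.7 · ln(6.0216) = 26.7 × (1.7954) = 47.94 mV

47.9 mV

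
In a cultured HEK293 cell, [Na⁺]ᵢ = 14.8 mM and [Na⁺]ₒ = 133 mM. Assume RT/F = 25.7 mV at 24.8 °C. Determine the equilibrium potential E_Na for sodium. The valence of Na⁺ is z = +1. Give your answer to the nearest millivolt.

56 mV

E = (25.7/z) · ln([Na⁺]_out/[Na⁺]_in) with z = +1.
= (25.7/1) · ln(133/14.8) = 25.70 · ln(8.986)
= 25.70 · (2.1957) = 56.43 mV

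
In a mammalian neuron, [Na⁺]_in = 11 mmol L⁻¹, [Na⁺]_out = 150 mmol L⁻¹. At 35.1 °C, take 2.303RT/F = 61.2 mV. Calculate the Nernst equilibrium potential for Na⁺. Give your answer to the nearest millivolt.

E = (61.2/z) · log₁₀([Na⁺]_out/[Na⁺]_in) with z = +1.
= (61.2/1) · log₁₀(150/11) = 61.20 · log₁₀(13.64)
= 61.20 · (1.1347) = 69.44 mV

69 mV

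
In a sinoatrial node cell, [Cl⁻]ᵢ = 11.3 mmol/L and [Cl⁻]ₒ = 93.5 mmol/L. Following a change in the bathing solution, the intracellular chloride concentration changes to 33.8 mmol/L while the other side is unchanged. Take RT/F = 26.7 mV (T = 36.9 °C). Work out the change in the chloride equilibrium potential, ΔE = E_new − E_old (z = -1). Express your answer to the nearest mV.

E_old = (26.7/-1)·ln(93.5/11.3) = -56.42 mV
E_new = (26.7/-1)·ln(93.5/33.8) = -27.17 mV
ΔE = -27.17 − (-56.42) = 29.25 mV

29 mV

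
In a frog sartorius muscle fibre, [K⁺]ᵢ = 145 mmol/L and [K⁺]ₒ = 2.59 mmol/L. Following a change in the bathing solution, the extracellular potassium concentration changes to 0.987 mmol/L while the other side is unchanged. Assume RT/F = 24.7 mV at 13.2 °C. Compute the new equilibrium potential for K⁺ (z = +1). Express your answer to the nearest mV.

-123 mV

After the shift: [K⁺]_out = 0.987, [K⁺]_in = 145 mmol/L.
E_new = (24.7/1)·ln(0.987/145) = 24.70 · (-4.9898) = -123.25 mV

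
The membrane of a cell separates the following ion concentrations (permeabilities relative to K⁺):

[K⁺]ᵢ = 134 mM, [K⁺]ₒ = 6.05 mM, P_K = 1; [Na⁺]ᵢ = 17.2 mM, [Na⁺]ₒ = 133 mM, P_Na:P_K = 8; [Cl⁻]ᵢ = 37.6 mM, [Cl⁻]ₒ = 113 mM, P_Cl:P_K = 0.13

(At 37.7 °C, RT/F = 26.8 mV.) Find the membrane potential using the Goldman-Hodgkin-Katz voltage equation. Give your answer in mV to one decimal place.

35.5 mV

Vm = 26.8 · ln[(Σ P·[cation]ₒ + Σ P·[anion]ᵢ) / (Σ P·[cation]ᵢ + Σ P·[anion]ₒ)]
Numerator = 1×6.05 + 8×133 + 0.13×37.6 = 1075
Denominator = 1×134 + 8×17.2 + 0.13×113 = 286.3
Vm = 26.8 · ln(3.7547) = 26.8 × (1.3230) = 35.46 mV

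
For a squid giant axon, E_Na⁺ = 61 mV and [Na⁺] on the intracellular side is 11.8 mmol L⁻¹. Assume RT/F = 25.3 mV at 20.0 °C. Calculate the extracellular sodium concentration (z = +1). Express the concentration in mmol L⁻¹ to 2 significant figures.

Nernst: E = (25.3/1) · ln([out]/[in]), so ln([out]/[in]) = 61.0 × 1 / 25.3 = 2.4111.
[out]/[in] = e^(2.4111) = 11.15.
[out] = 11.15 × 11.8 = 131.5 mmol L⁻¹.

130 mmol L⁻¹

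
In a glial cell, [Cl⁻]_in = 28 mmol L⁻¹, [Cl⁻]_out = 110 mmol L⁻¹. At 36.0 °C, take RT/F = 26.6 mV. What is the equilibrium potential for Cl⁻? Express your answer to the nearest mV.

E = (26.6/z) · ln([Cl⁻]_out/[Cl⁻]_in) with z = -1.
For an anion, dividing by z = -1 reverses the sign.
= (26.6/-1) · ln(110/28) = -26.60 · ln(3.929)
= -26.60 · (1.3683) = -36.40 mV

-36 mV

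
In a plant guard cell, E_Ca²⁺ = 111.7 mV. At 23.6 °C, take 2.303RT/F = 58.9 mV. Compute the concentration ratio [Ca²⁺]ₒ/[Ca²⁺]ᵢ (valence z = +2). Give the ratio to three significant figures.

log₁₀([out]/[in]) = E·z/(58.9) = 111.7 × 2 / 58.9 = 3.7929
[out]/[in] = 10^(3.7929) = 6207

6210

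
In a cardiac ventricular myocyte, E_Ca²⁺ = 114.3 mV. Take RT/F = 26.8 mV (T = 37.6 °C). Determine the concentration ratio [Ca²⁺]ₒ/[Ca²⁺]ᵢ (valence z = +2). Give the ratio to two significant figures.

ln([out]/[in]) = E·z/(26.8) = 114.3 × 2 / 26.8 = 8.5299
[out]/[in] = e^(8.5299) = 5064

5100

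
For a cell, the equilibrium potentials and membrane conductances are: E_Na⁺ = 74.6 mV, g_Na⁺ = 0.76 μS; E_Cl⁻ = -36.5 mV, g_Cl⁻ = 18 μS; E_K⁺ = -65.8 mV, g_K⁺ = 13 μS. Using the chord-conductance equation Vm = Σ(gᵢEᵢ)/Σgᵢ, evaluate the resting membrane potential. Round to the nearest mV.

-46 mV

Σ gᵢEᵢ = 0.76·(74.6) + 18·(-36.5) + 13·(-65.8) = -1455.70
Σ gᵢ = 0.76 + 18 + 13 = 31.76
Vm = -1455.70 / 31.76 = -45.83 mV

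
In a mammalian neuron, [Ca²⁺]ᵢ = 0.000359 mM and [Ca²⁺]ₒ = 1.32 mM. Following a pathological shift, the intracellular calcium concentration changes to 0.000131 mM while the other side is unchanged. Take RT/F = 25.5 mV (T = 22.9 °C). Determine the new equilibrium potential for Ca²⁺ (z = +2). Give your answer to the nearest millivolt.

118 mV

After the shift: [Ca²⁺]_out = 1.32, [Ca²⁺]_in = 0.000131 mM.
E_new = (25.5/2)·ln(1.32/0.000131) = 12.75 · (9.2179) = 117.53 mV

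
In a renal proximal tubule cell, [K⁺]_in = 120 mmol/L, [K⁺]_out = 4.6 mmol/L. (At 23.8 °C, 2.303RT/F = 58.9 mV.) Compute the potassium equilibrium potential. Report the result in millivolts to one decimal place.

E = (58.9/z) · log₁₀([K⁺]_out/[K⁺]_in) with z = +1.
= (58.9/1) · log₁₀(4.6/120) = 58.90 · log₁₀(0.03833)
= 58.90 · (-1.4164) = -83.43 mV

-83.4 mV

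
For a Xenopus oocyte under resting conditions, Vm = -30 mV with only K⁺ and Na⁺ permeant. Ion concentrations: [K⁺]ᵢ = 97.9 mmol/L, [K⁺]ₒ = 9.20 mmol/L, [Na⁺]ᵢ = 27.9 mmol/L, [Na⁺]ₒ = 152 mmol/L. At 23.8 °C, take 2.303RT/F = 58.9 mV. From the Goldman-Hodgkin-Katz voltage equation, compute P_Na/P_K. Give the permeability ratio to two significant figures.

0.15

Let α = P_Na/P_K. GHK: Vm = 58.9·log₁₀[(Kₒ + α·Naₒ)/(Kᵢ + α·Naᵢ)].
10^(Vm/58.9) = 10^(-30.0/58.9) = 0.3095
So 0.3095·(Kᵢ + α·Naᵢ) = Kₒ + α·Naₒ → α = (0.3095·97.9 − 9.2) / (152.0 − 0.3095·27.9)
α = (30.3 − 9.2) / (152.0 − 8.635) = 21.1/143.4 = 0.1472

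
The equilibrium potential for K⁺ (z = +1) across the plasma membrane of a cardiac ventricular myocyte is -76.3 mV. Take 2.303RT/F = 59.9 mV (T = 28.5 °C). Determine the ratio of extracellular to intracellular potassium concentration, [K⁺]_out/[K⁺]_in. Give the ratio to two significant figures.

log₁₀([out]/[in]) = E·z/(59.9) = -76.3 × 1 / 59.9 = -1.2738
[out]/[in] = 10^(-1.2738) = 0.05324

0.053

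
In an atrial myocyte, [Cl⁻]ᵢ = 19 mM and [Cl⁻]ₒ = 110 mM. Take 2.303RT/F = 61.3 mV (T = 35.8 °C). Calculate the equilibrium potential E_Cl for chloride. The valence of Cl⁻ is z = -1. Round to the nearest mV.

-47 mV

E = (61.3/z) · log₁₀([Cl⁻]_out/[Cl⁻]_in) with z = -1.
For an anion, dividing by z = -1 reverses the sign.
= (61.3/-1) · log₁₀(110/19) = -61.30 · log₁₀(5.789)
= -61.30 · (0.7626) = -46.75 mV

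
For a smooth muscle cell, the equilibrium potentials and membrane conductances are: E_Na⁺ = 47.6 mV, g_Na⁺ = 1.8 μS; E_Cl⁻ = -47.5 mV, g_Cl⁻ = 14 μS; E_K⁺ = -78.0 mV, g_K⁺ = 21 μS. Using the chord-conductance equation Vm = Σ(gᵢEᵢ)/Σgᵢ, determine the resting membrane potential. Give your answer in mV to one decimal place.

Σ gᵢEᵢ = 1.8·(47.6) + 14·(-47.5) + 21·(-78.0) = -2217.32
Σ gᵢ = 1.8 + 14 + 21 = 36.8
Vm = -2217.32 / 36.8 = -60.25 mV

-60.3 mV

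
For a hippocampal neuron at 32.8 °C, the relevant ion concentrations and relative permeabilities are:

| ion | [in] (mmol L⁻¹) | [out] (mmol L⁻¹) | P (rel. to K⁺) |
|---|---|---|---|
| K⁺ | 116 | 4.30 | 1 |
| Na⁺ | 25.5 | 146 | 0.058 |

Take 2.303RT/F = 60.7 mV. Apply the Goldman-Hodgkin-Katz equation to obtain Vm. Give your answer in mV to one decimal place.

Vm = 60.7 · log₁₀[(Σ P·[cation]ₒ + Σ P·[anion]ᵢ) / (Σ P·[cation]ᵢ + Σ P·[anion]ₒ)]
Numerator = 1×4.30 + 0.058×146 = 12.77
Denominator = 1×116 + 0.058×25.5 = 117.5
Vm = 60.7 · log₁₀(0.10868) = 60.7 × (-0.9638) = -58.50 mV

-58.5 mV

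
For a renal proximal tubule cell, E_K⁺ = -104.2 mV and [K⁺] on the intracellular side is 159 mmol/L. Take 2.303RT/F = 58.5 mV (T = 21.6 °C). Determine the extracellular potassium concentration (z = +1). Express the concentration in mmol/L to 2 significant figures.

Nernst: E = (58.5/1) · log₁₀([out]/[in]), so log₁₀([out]/[in]) = -104.2 × 1 / 58.5 = -1.7812.
[out]/[in] = 10^(-1.7812) = 0.01655.
[out] = 0.01655 × 159 = 2.631 mmol/L.

2.6 mmol/L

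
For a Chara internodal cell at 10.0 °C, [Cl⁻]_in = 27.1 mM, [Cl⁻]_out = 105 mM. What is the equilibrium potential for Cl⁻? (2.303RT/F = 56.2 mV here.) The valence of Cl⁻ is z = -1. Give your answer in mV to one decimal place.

-33.1 mV

E = (56.2/z) · log₁₀([Cl⁻]_out/[Cl⁻]_in) with z = -1.
For an anion, dividing by z = -1 reverses the sign.
= (56.2/-1) · log₁₀(105/27.1) = -56.20 · log₁₀(3.875)
= -56.20 · (0.5882) = -33.06 mV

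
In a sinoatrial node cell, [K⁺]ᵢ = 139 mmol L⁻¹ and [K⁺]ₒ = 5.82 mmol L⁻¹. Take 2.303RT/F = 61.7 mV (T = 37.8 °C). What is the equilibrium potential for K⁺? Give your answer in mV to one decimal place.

-85.0 mV

E = (61.7/z) · log₁₀([K⁺]_out/[K⁺]_in) with z = +1.
= (61.7/1) · log₁₀(5.82/139) = 61.70 · log₁₀(0.04187)
= 61.70 · (-1.3781) = -85.03 mV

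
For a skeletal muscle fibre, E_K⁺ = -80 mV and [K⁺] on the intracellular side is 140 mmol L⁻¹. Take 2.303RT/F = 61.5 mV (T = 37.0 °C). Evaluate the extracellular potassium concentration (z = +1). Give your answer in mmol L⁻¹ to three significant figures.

Nernst: E = (61.5/1) · log₁₀([out]/[in]), so log₁₀([out]/[in]) = -80.0 × 1 / 61.5 = -1.3008.
[out]/[in] = 10^(-1.3008) = 0.05002.
[out] = 0.05002 × 140 = 7.003 mmol L⁻¹.

7.00 mmol L⁻¹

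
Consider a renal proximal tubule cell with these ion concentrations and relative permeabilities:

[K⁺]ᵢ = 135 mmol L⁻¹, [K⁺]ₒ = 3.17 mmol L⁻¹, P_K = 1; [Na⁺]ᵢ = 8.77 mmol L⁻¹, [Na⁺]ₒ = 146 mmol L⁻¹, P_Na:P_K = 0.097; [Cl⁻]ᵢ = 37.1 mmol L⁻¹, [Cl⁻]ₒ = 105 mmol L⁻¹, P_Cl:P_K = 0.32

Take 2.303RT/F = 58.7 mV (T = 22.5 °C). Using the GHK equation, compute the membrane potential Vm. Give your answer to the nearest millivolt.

Vm = 58.7 · log₁₀[(Σ P·[cation]ₒ + Σ P·[anion]ᵢ) / (Σ P·[cation]ᵢ + Σ P·[anion]ₒ)]
Numerator = 1×3.17 + 0.097×146 + 0.32×37.1 = 29.2
Denominator = 1×135 + 0.097×8.77 + 0.32×105 = 169.5
Vm = 58.7 · log₁₀(0.17235) = 58.7 × (-0.7636) = -44.82 mV

-45 mV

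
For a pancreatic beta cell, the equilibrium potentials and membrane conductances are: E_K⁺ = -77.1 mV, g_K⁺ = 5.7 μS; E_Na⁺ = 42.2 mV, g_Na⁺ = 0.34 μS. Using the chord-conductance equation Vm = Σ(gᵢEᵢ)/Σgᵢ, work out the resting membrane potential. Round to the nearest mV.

Σ gᵢEᵢ = 5.7·(-77.1) + 0.34·(42.2) = -425.12
Σ gᵢ = 5.7 + 0.34 = 6.04
Vm = -425.12 / 6.04 = -70.38 mV

-70 mV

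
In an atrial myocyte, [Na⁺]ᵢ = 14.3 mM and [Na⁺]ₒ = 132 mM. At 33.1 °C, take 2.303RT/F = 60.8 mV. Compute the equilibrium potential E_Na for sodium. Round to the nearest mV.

E = (60.8/z) · log₁₀([Na⁺]_out/[Na⁺]_in) with z = +1.
= (60.8/1) · log₁₀(132/14.3) = 60.80 · log₁₀(9.231)
= 60.80 · (0.9652) = 58.69 mV

59 mV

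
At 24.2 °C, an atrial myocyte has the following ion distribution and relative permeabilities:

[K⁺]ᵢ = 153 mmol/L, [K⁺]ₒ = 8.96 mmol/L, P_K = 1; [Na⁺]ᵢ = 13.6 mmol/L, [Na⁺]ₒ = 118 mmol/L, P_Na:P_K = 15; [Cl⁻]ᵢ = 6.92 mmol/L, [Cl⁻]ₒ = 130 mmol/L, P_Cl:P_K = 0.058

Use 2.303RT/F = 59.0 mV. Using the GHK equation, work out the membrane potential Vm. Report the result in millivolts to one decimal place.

Vm = 59.0 · log₁₀[(Σ P·[cation]ₒ + Σ P·[anion]ᵢ) / (Σ P·[cation]ᵢ + Σ P·[anion]ₒ)]
Numerator = 1×8.96 + 15×118 + 0.058×6.92 = 1779
Denominator = 1×153 + 15×13.6 + 0.058×130 = 364.5
Vm = 59.0 · log₁₀(4.8811) = 59.0 × (0.6885) = 40.62 mV

40.6 mV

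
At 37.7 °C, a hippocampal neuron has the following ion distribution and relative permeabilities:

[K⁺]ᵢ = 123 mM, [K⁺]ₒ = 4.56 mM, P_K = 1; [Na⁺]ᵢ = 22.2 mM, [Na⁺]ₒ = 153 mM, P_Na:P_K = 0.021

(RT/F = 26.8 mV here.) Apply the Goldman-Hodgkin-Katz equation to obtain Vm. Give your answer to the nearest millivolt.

-74 mV

Vm = 26.8 · ln[(Σ P·[cation]ₒ + Σ P·[anion]ᵢ) / (Σ P·[cation]ᵢ + Σ P·[anion]ₒ)]
Numerator = 1×4.56 + 0.021×153 = 7.773
Denominator = 1×123 + 0.021×22.2 = 123.5
Vm = 26.8 · ln(0.062957) = 26.8 × (-2.7653) = -74.11 mV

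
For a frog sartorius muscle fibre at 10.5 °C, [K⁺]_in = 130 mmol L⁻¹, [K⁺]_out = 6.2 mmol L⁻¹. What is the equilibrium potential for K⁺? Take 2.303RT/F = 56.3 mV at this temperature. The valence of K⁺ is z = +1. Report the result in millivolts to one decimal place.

-74.4 mV

E = (56.3/z) · log₁₀([K⁺]_out/[K⁺]_in) with z = +1.
= (56.3/1) · log₁₀(6.2/130) = 56.30 · log₁₀(0.04769)
= 56.30 · (-1.3216) = -74.40 mV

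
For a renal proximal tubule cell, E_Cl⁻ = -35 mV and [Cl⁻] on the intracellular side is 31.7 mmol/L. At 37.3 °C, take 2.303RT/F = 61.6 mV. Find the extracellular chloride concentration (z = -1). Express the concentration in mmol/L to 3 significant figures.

117 mmol/L

Nernst: E = (61.6/-1) · log₁₀([out]/[in]), so log₁₀([out]/[in]) = -35.0 × -1 / 61.6 = 0.5682.
[out]/[in] = 10^(0.5682) = 3.7.
[out] = 3.7 × 31.7 = 117.3 mmol/L.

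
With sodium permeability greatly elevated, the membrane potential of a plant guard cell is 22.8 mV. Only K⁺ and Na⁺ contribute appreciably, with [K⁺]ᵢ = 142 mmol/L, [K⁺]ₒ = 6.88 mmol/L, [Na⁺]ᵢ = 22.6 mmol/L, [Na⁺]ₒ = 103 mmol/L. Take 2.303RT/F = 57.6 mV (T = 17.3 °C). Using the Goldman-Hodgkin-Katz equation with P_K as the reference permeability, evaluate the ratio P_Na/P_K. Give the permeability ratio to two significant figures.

Let α = P_Na/P_K. GHK: Vm = 57.6·log₁₀[(Kₒ + α·Naₒ)/(Kᵢ + α·Naᵢ)].
10^(Vm/57.6) = 10^(22.8/57.6) = 2.4879
So 2.4879·(Kᵢ + α·Naᵢ) = Kₒ + α·Naₒ → α = (2.4879·142.0 − 6.88) / (103.0 − 2.4879·22.6)
α = (353.3 − 6.88) / (103.0 − 56.23) = 346.4/46.77 = 7.406

7.4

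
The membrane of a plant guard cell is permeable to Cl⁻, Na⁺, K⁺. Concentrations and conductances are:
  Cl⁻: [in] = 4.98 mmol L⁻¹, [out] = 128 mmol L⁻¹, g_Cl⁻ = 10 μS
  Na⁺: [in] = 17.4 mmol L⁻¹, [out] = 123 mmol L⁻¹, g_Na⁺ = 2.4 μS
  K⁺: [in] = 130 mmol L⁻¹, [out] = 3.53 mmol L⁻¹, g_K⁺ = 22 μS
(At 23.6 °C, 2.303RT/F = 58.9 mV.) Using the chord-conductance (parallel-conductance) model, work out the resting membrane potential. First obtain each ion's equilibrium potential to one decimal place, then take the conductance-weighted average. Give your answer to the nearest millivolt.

-80 mV

E_Cl⁻ = (58.9/-1)·log₁₀(128/4.98) = -83.0 mV
E_Na⁺ = (58.9/1)·log₁₀(123/17.4) = 50.0 mV
E_K⁺ = (58.9/1)·log₁₀(3.53/130) = -92.2 mV
Vm = (Σ gᵢEᵢ)/(Σ gᵢ) = (10·-83.0 + 2.4·50.0 + 22·-92.2) / (10 + 2.4 + 22)
= -2738.40 / 34.4 = -79.60 mV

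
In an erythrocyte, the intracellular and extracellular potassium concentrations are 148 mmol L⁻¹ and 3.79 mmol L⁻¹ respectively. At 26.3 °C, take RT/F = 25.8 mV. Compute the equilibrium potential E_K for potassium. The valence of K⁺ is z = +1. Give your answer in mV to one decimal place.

E = (25.8/z) · ln([K⁺]_out/[K⁺]_in) with z = +1.
= (25.8/1) · ln(3.79/148) = 25.80 · ln(0.02561)
= 25.80 · (-3.6648) = -94.55 mV

-94.6 mV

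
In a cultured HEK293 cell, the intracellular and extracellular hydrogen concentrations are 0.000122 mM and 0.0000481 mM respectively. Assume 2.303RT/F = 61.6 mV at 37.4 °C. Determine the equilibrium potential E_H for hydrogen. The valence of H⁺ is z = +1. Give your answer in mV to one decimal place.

-24.9 mV

E = (61.6/z) · log₁₀([H⁺]_out/[H⁺]_in) with z = +1.
= (61.6/1) · log₁₀(0.0000481/0.000122) = 61.60 · log₁₀(0.3943)
= 61.60 · (-0.4042) = -24.90 mV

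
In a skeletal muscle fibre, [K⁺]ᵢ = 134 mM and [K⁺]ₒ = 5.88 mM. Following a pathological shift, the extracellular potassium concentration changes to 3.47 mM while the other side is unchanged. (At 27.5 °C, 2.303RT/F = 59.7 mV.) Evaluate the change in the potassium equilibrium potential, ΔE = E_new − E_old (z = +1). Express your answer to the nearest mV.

E_old = (59.7/1)·log₁₀(5.88/134) = -81.06 mV
E_new = (59.7/1)·log₁₀(3.47/134) = -94.73 mV
ΔE = -94.73 − (-81.06) = -13.67 mV

-14 mV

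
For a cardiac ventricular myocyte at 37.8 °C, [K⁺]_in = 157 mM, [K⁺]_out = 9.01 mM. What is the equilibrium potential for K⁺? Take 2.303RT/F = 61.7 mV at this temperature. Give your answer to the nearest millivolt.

-77 mV

E = (61.7/z) · log₁₀([K⁺]_out/[K⁺]_in) with z = +1.
= (61.7/1) · log₁₀(9.01/157) = 61.70 · log₁₀(0.05739)
= 61.70 · (-1.2412) = -76.58 mV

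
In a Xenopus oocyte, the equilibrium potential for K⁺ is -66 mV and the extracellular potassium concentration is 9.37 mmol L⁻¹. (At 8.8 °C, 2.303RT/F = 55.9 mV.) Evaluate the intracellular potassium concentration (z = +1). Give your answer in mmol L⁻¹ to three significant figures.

142 mmol L⁻¹

Nernst: E = (55.9/1) · log₁₀([out]/[in]), so log₁₀([out]/[in]) = -66.0 × 1 / 55.9 = -1.1807.
[out]/[in] = 10^(-1.1807) = 0.06597.
[in] = 9.37 / 0.06597 = 142 mmol L⁻¹.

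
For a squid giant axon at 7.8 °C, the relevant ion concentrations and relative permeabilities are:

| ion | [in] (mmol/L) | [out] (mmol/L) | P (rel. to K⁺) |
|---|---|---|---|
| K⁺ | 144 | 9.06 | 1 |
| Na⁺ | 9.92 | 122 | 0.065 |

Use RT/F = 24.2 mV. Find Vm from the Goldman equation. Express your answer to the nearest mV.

Vm = 24.2 · ln[(Σ P·[cation]ₒ + Σ P·[anion]ᵢ) / (Σ P·[cation]ᵢ + Σ P·[anion]ₒ)]
Numerator = 1×9.06 + 0.065×122 = 16.99
Denominator = 1×144 + 0.065×9.92 = 144.6
Vm = 24.2 · ln(0.11746) = 24.2 × (-2.1417) = -51.83 mV

-52 mV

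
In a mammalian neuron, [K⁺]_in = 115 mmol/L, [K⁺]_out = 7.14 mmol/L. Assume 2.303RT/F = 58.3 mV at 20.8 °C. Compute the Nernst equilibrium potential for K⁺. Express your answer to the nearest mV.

E = (58.3/z) · log₁₀([K⁺]_out/[K⁺]_in) with z = +1.
= (58.3/1) · log₁₀(7.14/115) = 58.30 · log₁₀(0.06209)
= 58.30 · (-1.2070) = -70.37 mV

-70 mV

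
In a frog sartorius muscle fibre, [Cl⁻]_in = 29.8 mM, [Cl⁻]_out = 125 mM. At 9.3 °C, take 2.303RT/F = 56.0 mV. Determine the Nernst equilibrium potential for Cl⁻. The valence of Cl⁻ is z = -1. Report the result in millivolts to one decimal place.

E = (56.0/z) · log₁₀([Cl⁻]_out/[Cl⁻]_in) with z = -1.
For an anion, dividing by z = -1 reverses the sign.
= (56.0/-1) · log₁₀(125/29.8) = -56.00 · log₁₀(4.195)
= -56.00 · (0.6227) = -34.87 mV

-34.9 mV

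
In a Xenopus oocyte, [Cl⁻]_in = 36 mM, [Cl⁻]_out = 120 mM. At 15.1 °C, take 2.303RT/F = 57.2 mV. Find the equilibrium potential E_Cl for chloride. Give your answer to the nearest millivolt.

E = (57.2/z) · log₁₀([Cl⁻]_out/[Cl⁻]_in) with z = -1.
For an anion, dividing by z = -1 reverses the sign.
= (57.2/-1) · log₁₀(120/36) = -57.20 · log₁₀(3.333)
= -57.20 · (0.5229) = -29.91 mV

-30 mV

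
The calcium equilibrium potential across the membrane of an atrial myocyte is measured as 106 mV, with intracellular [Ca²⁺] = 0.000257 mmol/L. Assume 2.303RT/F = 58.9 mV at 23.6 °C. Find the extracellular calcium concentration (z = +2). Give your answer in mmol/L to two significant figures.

Nernst: E = (58.9/2) · log₁₀([out]/[in]), so log₁₀([out]/[in]) = 106.0 × 2 / 58.9 = 3.5993.
[out]/[in] = 10^(3.5993) = 3975.
[out] = 3975 × 0.000257 = 1.022 mmol/L.

1.0 mmol/L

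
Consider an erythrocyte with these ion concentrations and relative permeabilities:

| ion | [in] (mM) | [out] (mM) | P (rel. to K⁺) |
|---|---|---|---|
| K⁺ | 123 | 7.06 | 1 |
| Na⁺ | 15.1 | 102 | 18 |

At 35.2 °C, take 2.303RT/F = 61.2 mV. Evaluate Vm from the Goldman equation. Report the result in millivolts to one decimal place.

41.0 mV

Vm = 61.2 · log₁₀[(Σ P·[cation]ₒ + Σ P·[anion]ᵢ) / (Σ P·[cation]ᵢ + Σ P·[anion]ₒ)]
Numerator = 1×7.06 + 18×102 = 1843
Denominator = 1×123 + 18×15.1 = 394.8
Vm = 61.2 · log₁₀(4.6683) = 61.2 × (0.6692) = 40.95 mV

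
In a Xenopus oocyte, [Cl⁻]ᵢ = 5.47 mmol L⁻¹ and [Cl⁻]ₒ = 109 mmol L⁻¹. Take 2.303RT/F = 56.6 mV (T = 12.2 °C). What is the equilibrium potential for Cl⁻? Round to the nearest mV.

-74 mV

E = (56.6/z) · log₁₀([Cl⁻]_out/[Cl⁻]_in) with z = -1.
For an anion, dividing by z = -1 reverses the sign.
= (56.6/-1) · log₁₀(109/5.47) = -56.60 · log₁₀(19.93)
= -56.60 · (1.2994) = -73.55 mV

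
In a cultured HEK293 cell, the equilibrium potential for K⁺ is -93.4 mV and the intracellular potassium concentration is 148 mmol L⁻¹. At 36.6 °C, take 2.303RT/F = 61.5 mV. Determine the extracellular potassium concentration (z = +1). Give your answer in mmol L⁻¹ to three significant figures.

4.48 mmol L⁻¹

Nernst: E = (61.5/1) · log₁₀([out]/[in]), so log₁₀([out]/[in]) = -93.4 × 1 / 61.5 = -1.5187.
[out]/[in] = 10^(-1.5187) = 0.03029.
[out] = 0.03029 × 148 = 4.483 mmol L⁻¹.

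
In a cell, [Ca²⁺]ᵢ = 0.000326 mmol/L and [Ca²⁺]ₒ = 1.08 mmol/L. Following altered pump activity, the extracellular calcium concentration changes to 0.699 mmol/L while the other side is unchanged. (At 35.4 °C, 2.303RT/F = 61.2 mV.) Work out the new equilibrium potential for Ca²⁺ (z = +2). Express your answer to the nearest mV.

102 mV

After the shift: [Ca²⁺]_out = 0.699, [Ca²⁺]_in = 0.000326 mmol/L.
E_new = (61.2/2)·log₁₀(0.699/0.000326) = 30.60 · (3.3313) = 101.94 mV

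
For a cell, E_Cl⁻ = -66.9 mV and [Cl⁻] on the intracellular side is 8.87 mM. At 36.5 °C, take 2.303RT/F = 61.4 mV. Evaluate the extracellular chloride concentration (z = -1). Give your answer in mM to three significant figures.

Nernst: E = (61.4/-1) · log₁₀([out]/[in]), so log₁₀([out]/[in]) = -66.9 × -1 / 61.4 = 1.0896.
[out]/[in] = 10^(1.0896) = 12.29.
[out] = 12.29 × 8.87 = 109 mM.

109 mM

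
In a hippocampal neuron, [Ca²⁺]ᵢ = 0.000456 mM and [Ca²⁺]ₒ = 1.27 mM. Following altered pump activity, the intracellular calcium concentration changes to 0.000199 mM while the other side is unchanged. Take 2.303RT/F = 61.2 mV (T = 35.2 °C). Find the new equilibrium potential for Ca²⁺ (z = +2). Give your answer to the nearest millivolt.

116 mV

After the shift: [Ca²⁺]_out = 1.27, [Ca²⁺]_in = 0.000199 mM.
E_new = (61.2/2)·log₁₀(1.27/0.000199) = 30.60 · (3.8050) = 116.43 mV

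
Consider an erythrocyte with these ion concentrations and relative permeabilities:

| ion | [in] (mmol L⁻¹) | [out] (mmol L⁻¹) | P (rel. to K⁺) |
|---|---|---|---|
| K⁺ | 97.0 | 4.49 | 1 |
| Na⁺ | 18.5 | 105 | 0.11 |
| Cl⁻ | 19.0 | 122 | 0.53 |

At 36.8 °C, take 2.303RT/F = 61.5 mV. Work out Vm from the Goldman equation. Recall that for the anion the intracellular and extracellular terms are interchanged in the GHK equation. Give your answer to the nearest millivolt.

-49 mV

Vm = 61.5 · log₁₀[(Σ P·[cation]ₒ + Σ P·[anion]ᵢ) / (Σ P·[cation]ᵢ + Σ P·[anion]ₒ)]
Numerator = 1×4.49 + 0.11×105 + 0.53×19.0 = 26.11
Denominator = 1×97.0 + 0.11×18.5 + 0.53×122 = 163.7
Vm = 61.5 · log₁₀(0.1595) = 61.5 × (-0.7972) = -49.03 mV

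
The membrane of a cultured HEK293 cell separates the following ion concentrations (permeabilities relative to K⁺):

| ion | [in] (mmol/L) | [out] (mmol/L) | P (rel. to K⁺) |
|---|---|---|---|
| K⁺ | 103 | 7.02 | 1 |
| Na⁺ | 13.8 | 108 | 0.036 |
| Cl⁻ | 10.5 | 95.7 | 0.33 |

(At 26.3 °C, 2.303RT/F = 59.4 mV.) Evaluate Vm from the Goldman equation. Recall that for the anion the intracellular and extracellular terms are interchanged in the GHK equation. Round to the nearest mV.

Vm = 59.4 · log₁₀[(Σ P·[cation]ₒ + Σ P·[anion]ᵢ) / (Σ P·[cation]ᵢ + Σ P·[anion]ₒ)]
Numerator = 1×7.02 + 0.036×108 + 0.33×10.5 = 14.37
Denominator = 1×103 + 0.036×13.8 + 0.33×95.7 = 135.1
Vm = 59.4 · log₁₀(0.10641) = 59.4 × (-0.9730) = -57.80 mV

-58 mV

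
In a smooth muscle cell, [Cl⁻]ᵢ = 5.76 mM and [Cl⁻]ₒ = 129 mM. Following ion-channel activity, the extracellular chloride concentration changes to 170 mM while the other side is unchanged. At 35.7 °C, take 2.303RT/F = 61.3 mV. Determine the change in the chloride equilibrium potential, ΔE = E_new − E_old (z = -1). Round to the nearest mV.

-7 mV

E_old = (61.3/-1)·log₁₀(129/5.76) = -82.77 mV
E_new = (61.3/-1)·log₁₀(170/5.76) = -90.11 mV
ΔE = -90.11 − (-82.77) = -7.35 mV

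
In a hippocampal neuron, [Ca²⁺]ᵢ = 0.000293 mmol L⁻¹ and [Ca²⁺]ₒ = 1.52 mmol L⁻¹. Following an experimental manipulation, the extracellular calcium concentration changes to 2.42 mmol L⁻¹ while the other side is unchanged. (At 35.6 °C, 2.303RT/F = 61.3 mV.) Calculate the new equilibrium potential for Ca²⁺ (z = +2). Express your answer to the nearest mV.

After the shift: [Ca²⁺]_out = 2.42, [Ca²⁺]_in = 0.000293 mmol L⁻¹.
E_new = (61.3/2)·log₁₀(2.42/0.000293) = 30.65 · (3.9169) = 120.05 mV

120 mV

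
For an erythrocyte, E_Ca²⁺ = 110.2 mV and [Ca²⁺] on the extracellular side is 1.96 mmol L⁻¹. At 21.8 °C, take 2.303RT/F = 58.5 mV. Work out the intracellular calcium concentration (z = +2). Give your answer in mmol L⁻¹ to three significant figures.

0.000335 mmol L⁻¹

Nernst: E = (58.5/2) · log₁₀([out]/[in]), so log₁₀([out]/[in]) = 110.2 × 2 / 58.5 = 3.7675.
[out]/[in] = 10^(3.7675) = 5855.
[in] = 1.96 / 5855 = 0.0003348 mmol L⁻¹.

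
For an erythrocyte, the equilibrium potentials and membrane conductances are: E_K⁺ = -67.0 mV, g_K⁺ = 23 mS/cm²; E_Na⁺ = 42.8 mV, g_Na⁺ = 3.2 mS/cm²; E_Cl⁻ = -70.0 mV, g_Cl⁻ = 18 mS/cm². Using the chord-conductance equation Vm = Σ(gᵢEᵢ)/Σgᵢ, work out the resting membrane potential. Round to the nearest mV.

-60 mV

Σ gᵢEᵢ = 23·(-67.0) + 3.2·(42.8) + 18·(-70.0) = -2664.04
Σ gᵢ = 23 + 3.2 + 18 = 44.2
Vm = -2664.04 / 44.2 = -60.27 mV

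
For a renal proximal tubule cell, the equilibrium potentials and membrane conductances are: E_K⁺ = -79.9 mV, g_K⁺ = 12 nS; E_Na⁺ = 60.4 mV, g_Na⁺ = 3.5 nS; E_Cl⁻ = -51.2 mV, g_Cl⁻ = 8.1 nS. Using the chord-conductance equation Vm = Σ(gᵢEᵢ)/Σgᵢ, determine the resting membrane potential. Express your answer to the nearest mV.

-49 mV

Σ gᵢEᵢ = 12·(-79.9) + 3.5·(60.4) + 8.1·(-51.2) = -1162.12
Σ gᵢ = 12 + 3.5 + 8.1 = 23.6
Vm = -1162.12 / 23.6 = -49.24 mV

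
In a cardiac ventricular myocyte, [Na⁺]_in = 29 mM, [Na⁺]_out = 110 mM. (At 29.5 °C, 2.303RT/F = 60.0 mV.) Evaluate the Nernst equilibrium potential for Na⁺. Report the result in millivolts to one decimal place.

E = (60.0/z) · log₁₀([Na⁺]_out/[Na⁺]_in) with z = +1.
= (60.0/1) · log₁₀(110/29) = 60.00 · log₁₀(3.793)
= 60.00 · (0.5790) = 34.74 mV

34.7 mV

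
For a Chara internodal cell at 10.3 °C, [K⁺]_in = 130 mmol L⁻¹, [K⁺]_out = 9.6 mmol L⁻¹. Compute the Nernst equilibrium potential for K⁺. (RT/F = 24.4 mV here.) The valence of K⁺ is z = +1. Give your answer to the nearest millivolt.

-64 mV

E = (24.4/z) · ln([K⁺]_out/[K⁺]_in) with z = +1.
= (24.4/1) · ln(9.6/130) = 24.40 · ln(0.07385)
= 24.40 · (-2.6058) = -63.58 mV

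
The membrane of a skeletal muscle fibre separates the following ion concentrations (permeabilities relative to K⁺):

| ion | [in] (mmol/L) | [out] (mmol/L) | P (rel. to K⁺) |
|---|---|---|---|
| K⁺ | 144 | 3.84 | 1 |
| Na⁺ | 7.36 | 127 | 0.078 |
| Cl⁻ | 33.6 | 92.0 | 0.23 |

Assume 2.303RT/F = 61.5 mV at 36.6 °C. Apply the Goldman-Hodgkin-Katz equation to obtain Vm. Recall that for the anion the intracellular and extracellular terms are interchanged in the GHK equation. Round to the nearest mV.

Vm = 61.5 · log₁₀[(Σ P·[cation]ₒ + Σ P·[anion]ᵢ) / (Σ P·[cation]ᵢ + Σ P·[anion]ₒ)]
Numerator = 1×3.84 + 0.078×127 + 0.23×33.6 = 21.47
Denominator = 1×144 + 0.078×7.36 + 0.23×92.0 = 165.7
Vm = 61.5 · log₁₀(0.12957) = 61.5 × (-0.8875) = -54.58 mV

-55 mV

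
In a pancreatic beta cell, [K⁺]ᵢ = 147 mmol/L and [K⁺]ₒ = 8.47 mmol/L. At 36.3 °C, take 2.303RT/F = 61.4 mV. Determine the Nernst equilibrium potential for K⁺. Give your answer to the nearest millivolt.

-76 mV

E = (61.4/z) · log₁₀([K⁺]_out/[K⁺]_in) with z = +1.
= (61.4/1) · log₁₀(8.47/147) = 61.40 · log₁₀(0.05762)
= 61.40 · (-1.2394) = -76.10 mV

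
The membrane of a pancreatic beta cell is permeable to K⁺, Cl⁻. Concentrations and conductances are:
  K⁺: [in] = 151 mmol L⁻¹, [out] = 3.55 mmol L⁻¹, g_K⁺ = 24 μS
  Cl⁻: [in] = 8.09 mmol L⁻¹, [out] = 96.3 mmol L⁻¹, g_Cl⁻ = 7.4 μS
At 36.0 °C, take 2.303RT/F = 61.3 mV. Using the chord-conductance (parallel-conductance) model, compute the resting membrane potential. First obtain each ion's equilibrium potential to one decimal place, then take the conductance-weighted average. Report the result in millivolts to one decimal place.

E_K⁺ = (61.3/1)·log₁₀(3.55/151) = -99.8 mV
E_Cl⁻ = (61.3/-1)·log₁₀(96.3/8.09) = -65.9 mV
Vm = (Σ gᵢEᵢ)/(Σ gᵢ) = (24·-99.8 + 7.4·-65.9) / (24 + 7.4)
= -2882.86 / 31.4 = -91.81 mV

-91.8 mV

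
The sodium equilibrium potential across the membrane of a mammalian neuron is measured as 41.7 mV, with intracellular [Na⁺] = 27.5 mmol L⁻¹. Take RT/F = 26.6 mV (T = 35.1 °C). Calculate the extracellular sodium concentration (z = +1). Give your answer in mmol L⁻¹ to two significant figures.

Nernst: E = (26.6/1) · ln([out]/[in]), so ln([out]/[in]) = 41.7 × 1 / 26.6 = 1.5677.
[out]/[in] = e^(1.5677) = 4.795.
[out] = 4.795 × 27.5 = 131.9 mmol L⁻¹.

130 mmol L⁻¹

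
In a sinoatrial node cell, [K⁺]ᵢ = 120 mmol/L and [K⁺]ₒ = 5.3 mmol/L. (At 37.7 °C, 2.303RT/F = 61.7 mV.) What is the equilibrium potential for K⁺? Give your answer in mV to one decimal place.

-83.6 mV

E = (61.7/z) · log₁₀([K⁺]_out/[K⁺]_in) with z = +1.
= (61.7/1) · log₁₀(5.3/120) = 61.70 · log₁₀(0.04417)
= 61.70 · (-1.3549) = -83.60 mV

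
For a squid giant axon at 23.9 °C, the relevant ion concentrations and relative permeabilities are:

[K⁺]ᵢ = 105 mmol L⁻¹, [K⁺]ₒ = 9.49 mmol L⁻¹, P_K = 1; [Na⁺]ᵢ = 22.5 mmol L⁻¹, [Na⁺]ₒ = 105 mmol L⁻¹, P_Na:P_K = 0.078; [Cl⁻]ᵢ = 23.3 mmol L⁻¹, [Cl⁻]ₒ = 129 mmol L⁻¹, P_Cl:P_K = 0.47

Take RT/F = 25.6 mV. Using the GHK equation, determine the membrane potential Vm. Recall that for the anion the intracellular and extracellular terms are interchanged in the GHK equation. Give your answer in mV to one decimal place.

Vm = 25.6 · ln[(Σ P·[cation]ₒ + Σ P·[anion]ᵢ) / (Σ P·[cation]ᵢ + Σ P·[anion]ₒ)]
Numerator = 1×9.49 + 0.078×105 + 0.47×23.3 = 28.63
Denominator = 1×105 + 0.078×22.5 + 0.47×129 = 167.4
Vm = 25.6 · ln(0.17105) = 25.6 × (-1.7658) = -45.20 mV

-45.2 mV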